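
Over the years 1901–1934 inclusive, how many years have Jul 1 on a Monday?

Track Jul 1's weekday year by year (advancing +1, or +2 across a Feb 29):
  1901: Mon ✓  1902: Tue (+1)  1903: Wed (+1)  1904: Fri (+2)  1905: Sat (+1)
  1906: Sun (+1)  1907: Mon (+1) ✓  1908: Wed (+2)  1909: Thu (+1)  1910: Fri (+1)
  1911: Sat (+1)  1912: Mon (+2) ✓  1913: Tue (+1)  1914: Wed (+1)  … (6 more years) …
  1921: Fri (+1)  1922: Sat (+1)  1923: Sun (+1)  1924: Tue (+2)  1925: Wed (+1)
  1926: Thu (+1)  1927: Fri (+1)  1928: Sun (+2)  1929: Mon (+1) ✓  1930: Tue (+1)
  1931: Wed (+1)  1932: Fri (+2)  1933: Sat (+1)  1934: Sun (+1)
Monday years: 1901, 1907, 1912, 1918, 1929 — 5 in total.

5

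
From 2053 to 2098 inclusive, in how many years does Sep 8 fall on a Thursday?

6

Track Sep 8's weekday year by year (advancing +1, or +2 across a Feb 29):
  2053: Mon  2054: Tue (+1)  2055: Wed (+1)  2056: Fri (+2)  2057: Sat (+1)
  2058: Sun (+1)  2059: Mon (+1)  2060: Wed (+2)  2061: Thu (+1) ✓  2062: Fri (+1)
  2063: Sat (+1)  2064: Mon (+2)  2065: Tue (+1)  2066: Wed (+1)  … (18 more years) …
  2085: Sat (+1)  2086: Sun (+1)  2087: Mon (+1)  2088: Wed (+2)  2089: Thu (+1) ✓
  2090: Fri (+1)  2091: Sat (+1)  2092: Mon (+2)  2093: Tue (+1)  2094: Wed (+1)
  2095: Thu (+1) ✓  2096: Sat (+2)  2097: Sun (+1)  2098: Mon (+1)
Thursday years: 2061, 2067, 2072, 2078, 2089, 2095 — 6 in total.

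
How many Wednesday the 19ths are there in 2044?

1

Check the 19th of each month of 2044: Jan 19: Tue, Feb 19: Fri, Mar 19: Sat, Apr 19: Tue, May 19: Thu, Jun 19: Sun, Jul 19: Tue, Aug 19: Fri, Sep 19: Mon, Oct 19: Wed, Nov 19: Sat, Dec 19: Mon.
Wednesday occurs in October — 1 month.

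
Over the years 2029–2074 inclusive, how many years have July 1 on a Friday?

7

Track July 1's weekday year by year (advancing +1, or +2 across a Feb 29):
  2029: Sun  2030: Mon (+1)  2031: Tue (+1)  2032: Thu (+2)  2033: Fri (+1) ✓
  2034: Sat (+1)  2035: Sun (+1)  2036: Tue (+2)  2037: Wed (+1)  2038: Thu (+1)
  2039: Fri (+1) ✓  2040: Sun (+2)  2041: Mon (+1)  2042: Tue (+1)  … (18 more years) …
  2061: Fri (+1) ✓  2062: Sat (+1)  2063: Sun (+1)  2064: Tue (+2)  2065: Wed (+1)
  2066: Thu (+1)  2067: Fri (+1) ✓  2068: Sun (+2)  2069: Mon (+1)  2070: Tue (+1)
  2071: Wed (+1)  2072: Fri (+2) ✓  2073: Sat (+1)  2074: Sun (+1)
Friday years: 2033, 2039, 2044, 2050, 2061, 2067, 2072 — 7 in total.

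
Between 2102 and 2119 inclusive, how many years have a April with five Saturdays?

April has 30 days; it has five Saturdays when Saturday falls among the first (month-length − 28) days — i.e. when April 1 is one of Saturday/Friday.
April 1 by year: 2102:Sat✓ 2103:Sun 2104:Tue 2105:Wed 2106:Thu 2107:Fri✓ 2108:Sun 2109:Mon 2110:Tue 2111:Wed 2112:Fri✓ 2113:Sat✓ 2114:Sun 2115:Mon 2116:Wed 2117:Thu 2118:Fri✓ 2119:Sat✓
Years with five Saturdays: 2102, 2107, 2112, 2113, 2118, 2119 → 6.

6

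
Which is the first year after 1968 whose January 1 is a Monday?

1973

Jan 1 advances by 2 weekdays after a leap year and by 1 after a common year.
1968: Jan 1 is Monday (leap).
1969: Wednesday
1970: Thursday
1971: Friday
1972: Saturday (leap)
1973: Monday
1973 begins on a Monday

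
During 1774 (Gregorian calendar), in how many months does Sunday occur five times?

A month of length L has five Sundays iff its first Sunday is on day ≤ L−28 (so day 1–3 in a 31-day month, 1–2 in a 30-day month, day 1 in a leap February).
Checking each month of 1774: Jan starts Sat (31d) ✓; Feb starts Tue (28d); Mar starts Tue (31d); Apr starts Fri (30d); May starts Sun (31d) ✓; Jun starts Wed (30d); Jul starts Fri (31d) ✓; Aug starts Mon (31d); Sep starts Thu (30d); Oct starts Sat (31d) ✓; Nov starts Tue (30d); Dec starts Thu (31d).
Five-Sunday months: January, May, July, October → 4.

4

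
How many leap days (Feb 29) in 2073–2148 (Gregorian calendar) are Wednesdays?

Leap years in 2073–2148: 18 of them.
Feb 29 weekday advances by 5 (mod 7) from one leap year to the next four years later (or differs when a century non-leap intervenes).
Leap-day weekdays: 2076:Sat 2080:Thu 2084:Tue 2088:Sun 2092:Fri 2096:Wed✓ 2104:Fri 2108:Wed✓ 2112:Mon 2116:Sat 2120:Thu 2124:Tue 2128:Sun 2132:Fri 2136:Wed✓ 2140:Mon 2144:Sat 2148:Thu
Wednesday: 2096, 2108, 2136 → 3.

3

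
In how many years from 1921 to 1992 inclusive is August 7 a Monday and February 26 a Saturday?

Check each year's weekday for August 7 and February 26:
  1921: Sun/Sat  1922: Mon/Sun  1923: Tue/Mon  1924: Thu/Tue  1925: Fri/Thu  1926: Sat/Fri  1927: Sun/Sat  1928: Tue/Sun  1929: Wed/Tue  1930: Thu/Wed  1931: Fri/Thu  1932: Sun/Fri  1933: Mon/Sun  1934: Tue/Mon  …(44 more)…  1979: Tue/Mon  1980: Thu/Tue  1981: Fri/Thu  1982: Sat/Fri  1983: Sun/Sat  1984: Tue/Sun  1985: Wed/Tue  1986: Thu/Wed  1987: Fri/Thu  1988: Sun/Fri  1989: Mon/Sun  1990: Tue/Mon  1991: Wed/Tue  1992: Fri/Wed
Both conditions hold in: 1944, 1972 — 2.

2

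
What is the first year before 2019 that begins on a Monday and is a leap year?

Jan 1 advances by 2 weekdays after a leap year and by 1 after a common year.
2019: Jan 1 is Tuesday.
2018: Monday
2017: Sunday
2016: Friday (leap)
2015: Thursday
2014: Wednesday
2013: Tuesday
2012: Sunday (leap)
2011: Saturday
2010: Friday
2009: Thursday
2008: Tuesday (leap)
2007: Monday
2006: Sunday
2005: Saturday
2004: Thursday (leap)
2003: Wednesday
2002: Tuesday
2001: Monday
2000: Saturday (leap)
1999: Friday
1998: Thursday
1997: Wednesday
1996: Monday (leap)
1996 begins on a Monday and is a leap year.

1996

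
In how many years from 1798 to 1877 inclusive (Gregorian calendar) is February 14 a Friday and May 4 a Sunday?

9

Check each year's weekday for February 14 and May 4:
  1798: Wed/Fri  1799: Thu/Sat  1800: Fri/Sun ✓  1801: Sat/Mon  1802: Sun/Tue  1803: Mon/Wed  1804: Tue/Fri  1805: Thu/Sat  1806: Fri/Sun ✓  1807: Sat/Mon  1808: Sun/Wed  1809: Tue/Thu  1810: Wed/Fri  1811: Thu/Sat  …(52 more)…  1864: Sun/Wed  1865: Tue/Thu  1866: Wed/Fri  1867: Thu/Sat  1868: Fri/Mon  1869: Sun/Tue  1870: Mon/Wed  1871: Tue/Thu  1872: Wed/Sat  1873: Fri/Sun ✓  1874: Sat/Mon  1875: Sun/Tue  1876: Mon/Thu  1877: Wed/Fri
Both conditions hold in: 1800, 1806, 1817, 1823, 1834, 1845, 1851, 1862, 1873 — 9.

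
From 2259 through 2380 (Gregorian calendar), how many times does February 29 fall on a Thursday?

4

Leap years in 2259–2380: 30 of them.
Feb 29 weekday advances by 5 (mod 7) from one leap year to the next four years later (or differs when a century non-leap intervenes).
Leap-day weekdays: 2260:Wed 2264:Mon 2268:Sat 2272:Thu✓ 2276:Tue 2280:Sun 2284:Fri 2288:Wed 2292:Mon 2296:Sat 2304:Mon 2308:Sat 2312:Thu✓ …(4 more)… 2332:Mon 2336:Sat 2340:Thu✓ 2344:Tue 2348:Sun 2352:Fri 2356:Wed 2360:Mon 2364:Sat 2368:Thu✓ 2372:Tue 2376:Sun 2380:Fri
Thursday: 2272, 2312, 2340, 2368 → 4.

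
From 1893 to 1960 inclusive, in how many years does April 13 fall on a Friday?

Track April 13's weekday year by year (advancing +1, or +2 across a Feb 29):
  1893: Thu  1894: Fri (+1) ✓  1895: Sat (+1)  1896: Mon (+2)  1897: Tue (+1)
  1898: Wed (+1)  1899: Thu (+1)  1900: Fri (+1) ✓  1901: Sat (+1)  1902: Sun (+1)
  1903: Mon (+1)  1904: Wed (+2)  1905: Thu (+1)  1906: Fri (+1) ✓  … (40 more years) …
  1947: Sun (+1)  1948: Tue (+2)  1949: Wed (+1)  1950: Thu (+1)  1951: Fri (+1) ✓
  1952: Sun (+2)  1953: Mon (+1)  1954: Tue (+1)  1955: Wed (+1)  1956: Fri (+2) ✓
  1957: Sat (+1)  1958: Sun (+1)  1959: Mon (+1)  1960: Wed (+2)
Friday years: 1894, 1900, 1906, 1917, 1923, 1928, 1934, 1945, 1951, 1956 — 10 in total.

10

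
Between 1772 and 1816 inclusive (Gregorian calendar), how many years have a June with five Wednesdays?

June has 30 days; it has five Wednesdays when Wednesday falls among the first (month-length − 28) days — i.e. when June 1 is one of Wednesday/Tuesday.
June 1 by year: 1772:Mon 1773:Tue✓ 1774:Wed✓ 1775:Thu 1776:Sat 1777:Sun 1778:Mon 1779:Tue✓ 1780:Thu 1781:Fri 1782:Sat 1783:Sun 1784:Tue✓ 1785:Wed✓ 1786:Thu …(15 more)… 1802:Tue✓ 1803:Wed✓ 1804:Fri 1805:Sat 1806:Sun 1807:Mon 1808:Wed✓ 1809:Thu 1810:Fri 1811:Sat 1812:Mon 1813:Tue✓ 1814:Wed✓ 1815:Thu 1816:Sat
Years with five Wednesdays: 1773, 1774, 1779, 1784, 1785, 1790, 1791, 1796, 1802, 1803, 1808, 1813, 1814 → 13.

13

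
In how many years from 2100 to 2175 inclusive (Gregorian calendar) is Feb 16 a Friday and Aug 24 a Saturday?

Check each year's weekday for Feb 16 and Aug 24:
  2100: Tue/Tue  2101: Wed/Wed  2102: Thu/Thu  2103: Fri/Fri  2104: Sat/Sun  2105: Mon/Mon  2106: Tue/Tue  2107: Wed/Wed  2108: Thu/Fri  2109: Sat/Sat  2110: Sun/Sun  2111: Mon/Mon  2112: Tue/Wed  2113: Thu/Thu  …(48 more)…  2162: Tue/Tue  2163: Wed/Wed  2164: Thu/Fri  2165: Sat/Sat  2166: Sun/Sun  2167: Mon/Mon  2168: Tue/Wed  2169: Thu/Thu  2170: Fri/Fri  2171: Sat/Sat  2172: Sun/Mon  2173: Tue/Tue  2174: Wed/Wed  2175: Thu/Thu
Both conditions hold in: 2120, 2148 — 2.

2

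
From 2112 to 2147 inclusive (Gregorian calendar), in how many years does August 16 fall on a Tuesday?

6

Track August 16's weekday year by year (advancing +1, or +2 across a Feb 29):
  2112: Tue ✓  2113: Wed (+1)  2114: Thu (+1)  2115: Fri (+1)  2116: Sun (+2)
  2117: Mon (+1)  2118: Tue (+1) ✓  2119: Wed (+1)  2120: Fri (+2)  2121: Sat (+1)
  2122: Sun (+1)  2123: Mon (+1)  2124: Wed (+2)  2125: Thu (+1)  … (8 more years) …
  2134: Mon (+1)  2135: Tue (+1) ✓  2136: Thu (+2)  2137: Fri (+1)  2138: Sat (+1)
  2139: Sun (+1)  2140: Tue (+2) ✓  2141: Wed (+1)  2142: Thu (+1)  2143: Fri (+1)
  2144: Sun (+2)  2145: Mon (+1)  2146: Tue (+1) ✓  2147: Wed (+1)
Tuesday years: 2112, 2118, 2129, 2135, 2140, 2146 — 6 in total.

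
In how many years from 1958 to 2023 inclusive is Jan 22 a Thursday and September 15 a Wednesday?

Check each year's weekday for Jan 22 and September 15:
  1958: Wed/Mon  1959: Thu/Tue  1960: Fri/Thu  1961: Sun/Fri  1962: Mon/Sat  1963: Tue/Sun  1964: Wed/Tue  1965: Fri/Wed  1966: Sat/Thu  1967: Sun/Fri  1968: Mon/Sun  1969: Wed/Mon  1970: Thu/Tue  1971: Fri/Wed  …(38 more)…  2010: Fri/Wed  2011: Sat/Thu  2012: Sun/Sat  2013: Tue/Sun  2014: Wed/Mon  2015: Thu/Tue  2016: Fri/Thu  2017: Sun/Fri  2018: Mon/Sat  2019: Tue/Sun  2020: Wed/Tue  2021: Fri/Wed  2022: Sat/Thu  2023: Sun/Fri
Both conditions hold in: 1976, 2004 — 2.

2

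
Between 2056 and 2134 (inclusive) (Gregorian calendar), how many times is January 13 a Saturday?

Track January 13's weekday year by year (advancing +1, or +2 across a Feb 29):
  2056: Thu  2057: Sat (+2) ✓  2058: Sun (+1)  2059: Mon (+1)  2060: Tue (+1)
  2061: Thu (+2)  2062: Fri (+1)  2063: Sat (+1) ✓  2064: Sun (+1)  2065: Tue (+2)
  2066: Wed (+1)  2067: Thu (+1)  2068: Fri (+1)  2069: Sun (+2)  … (51 more years) …
  2121: Mon (+2)  2122: Tue (+1)  2123: Wed (+1)  2124: Thu (+1)  2125: Sat (+2) ✓
  2126: Sun (+1)  2127: Mon (+1)  2128: Tue (+1)  2129: Thu (+2)  2130: Fri (+1)
  2131: Sat (+1) ✓  2132: Sun (+1)  2133: Tue (+2)  2134: Wed (+1)
Saturday years: 2057, 2063, 2074, 2080, 2085, 2091, 2103, 2114, 2120, 2125, 2131 — 11 in total.

11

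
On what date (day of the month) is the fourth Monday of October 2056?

October 1, 2056 is a Sunday, so the first Monday is the 2nd.
The fourth Monday is 2 + 21 = 23.

23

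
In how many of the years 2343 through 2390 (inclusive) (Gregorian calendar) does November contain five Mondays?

13

November has 30 days; it has five Mondays when Monday falls among the first (month-length − 28) days — i.e. when November 1 is one of Monday/Sunday.
November 1 by year: 2343:Mon✓ 2344:Wed 2345:Thu 2346:Fri 2347:Sat 2348:Mon✓ 2349:Tue 2350:Wed 2351:Thu 2352:Sat 2353:Sun✓ 2354:Mon✓ 2355:Tue 2356:Thu 2357:Fri …(18 more)… 2376:Mon✓ 2377:Tue 2378:Wed 2379:Thu 2380:Sat 2381:Sun✓ 2382:Mon✓ 2383:Tue 2384:Thu 2385:Fri 2386:Sat 2387:Sun✓ 2388:Tue 2389:Wed 2390:Thu
Years with five Mondays: 2343, 2348, 2353, 2354, 2359, 2364, 2365, 2370, 2371, 2376, 2381, 2382, 2387 → 13.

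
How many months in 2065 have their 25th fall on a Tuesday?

1

Check the 25th of each month of 2065: Jan 25: Sun, Feb 25: Wed, Mar 25: Wed, Apr 25: Sat, May 25: Mon, Jun 25: Thu, Jul 25: Sat, Aug 25: Tue, Sep 25: Fri, Oct 25: Sun, Nov 25: Wed, Dec 25: Fri.
Tuesday occurs in August — 1 month.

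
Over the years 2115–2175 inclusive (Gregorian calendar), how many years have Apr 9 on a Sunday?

9

Track Apr 9's weekday year by year (advancing +1, or +2 across a Feb 29):
  2115: Tue  2116: Thu (+2)  2117: Fri (+1)  2118: Sat (+1)  2119: Sun (+1) ✓
  2120: Tue (+2)  2121: Wed (+1)  2122: Thu (+1)  2123: Fri (+1)  2124: Sun (+2) ✓
  2125: Mon (+1)  2126: Tue (+1)  2127: Wed (+1)  2128: Fri (+2)  … (33 more years) …
  2162: Fri (+1)  2163: Sat (+1)  2164: Mon (+2)  2165: Tue (+1)  2166: Wed (+1)
  2167: Thu (+1)  2168: Sat (+2)  2169: Sun (+1) ✓  2170: Mon (+1)  2171: Tue (+1)
  2172: Thu (+2)  2173: Fri (+1)  2174: Sat (+1)  2175: Sun (+1) ✓
Sunday years: 2119, 2124, 2130, 2141, 2147, 2152, 2158, 2169, 2175 — 9 in total.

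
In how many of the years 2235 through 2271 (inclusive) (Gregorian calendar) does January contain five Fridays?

January has 31 days; it has five Fridays when Friday falls among the first (month-length − 28) days — i.e. when January 1 is one of Friday/Thursday/Wednesday.
January 1 by year: 2235:Thu✓ 2236:Fri✓ 2237:Sun 2238:Mon 2239:Tue 2240:Wed✓ 2241:Fri✓ 2242:Sat 2243:Sun 2244:Mon 2245:Wed✓ 2246:Thu✓ 2247:Fri✓ 2248:Sat 2249:Mon …(7 more)… 2257:Thu✓ 2258:Fri✓ 2259:Sat 2260:Sun 2261:Tue 2262:Wed✓ 2263:Thu✓ 2264:Fri✓ 2265:Sun 2266:Mon 2267:Tue 2268:Wed✓ 2269:Fri✓ 2270:Sat 2271:Sun
Years with five Fridays: 2235, 2236, 2240, 2241, 2245, 2246, 2247, 2251, 2252, 2257, 2258, 2262, 2263, 2264, 2268, 2269 → 16.

16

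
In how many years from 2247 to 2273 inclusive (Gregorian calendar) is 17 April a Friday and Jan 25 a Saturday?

Check each year's weekday for 17 April and Jan 25:
  2247: Sat/Mon  2248: Mon/Tue  2249: Tue/Thu  2250: Wed/Fri  2251: Thu/Sat  2252: Sat/Sun  2253: Sun/Tue  2254: Mon/Wed  2255: Tue/Thu  2256: Thu/Fri  2257: Fri/Sun  2258: Sat/Mon  2259: Sun/Tue  2260: Tue/Wed  2261: Wed/Fri  2262: Thu/Sat  2263: Fri/Sun  2264: Sun/Mon  2265: Mon/Wed  2266: Tue/Thu  2267: Wed/Fri  2268: Fri/Sat ✓  2269: Sat/Mon  2270: Sun/Tue  2271: Mon/Wed  2272: Wed/Thu  2273: Thu/Sat
Both conditions hold in: 2268 — 1.

1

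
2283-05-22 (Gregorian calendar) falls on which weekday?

Tuesday

January 1, 2283 is a Monday.
May 22 is day 142 of the year, i.e. 141 days after Jan 1.
141 mod 7 = 1, so advance 1 weekday from Monday: Tuesday.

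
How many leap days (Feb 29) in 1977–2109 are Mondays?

Leap years in 1977–2109: 32 of them.
Feb 29 weekday advances by 5 (mod 7) from one leap year to the next four years later (or differs when a century non-leap intervenes).
Leap-day weekdays: 1980:Fri 1984:Wed 1988:Mon✓ 1992:Sat 1996:Thu 2000:Tue 2004:Sun 2008:Fri 2012:Wed 2016:Mon✓ 2020:Sat 2024:Thu 2028:Tue …(6 more)… 2056:Tue 2060:Sun 2064:Fri 2068:Wed 2072:Mon✓ 2076:Sat 2080:Thu 2084:Tue 2088:Sun 2092:Fri 2096:Wed 2104:Fri 2108:Wed
Monday: 1988, 2016, 2044, 2072 → 4.

4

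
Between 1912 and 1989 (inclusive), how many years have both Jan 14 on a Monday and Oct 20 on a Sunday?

Check each year's weekday for Jan 14 and Oct 20:
  1912: Sun/Sun  1913: Tue/Mon  1914: Wed/Tue  1915: Thu/Wed  1916: Fri/Fri  1917: Sun/Sat  1918: Mon/Sun ✓  1919: Tue/Mon  1920: Wed/Wed  1921: Fri/Thu  1922: Sat/Fri  1923: Sun/Sat  1924: Mon/Mon  1925: Wed/Tue  …(50 more)…  1976: Wed/Wed  1977: Fri/Thu  1978: Sat/Fri  1979: Sun/Sat  1980: Mon/Mon  1981: Wed/Tue  1982: Thu/Wed  1983: Fri/Thu  1984: Sat/Sat  1985: Mon/Sun ✓  1986: Tue/Mon  1987: Wed/Tue  1988: Thu/Thu  1989: Sat/Fri
Both conditions hold in: 1918, 1929, 1935, 1946, 1957, 1963, 1974, 1985 — 8.

8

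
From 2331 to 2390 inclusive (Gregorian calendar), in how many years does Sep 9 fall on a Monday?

Track Sep 9's weekday year by year (advancing +1, or +2 across a Feb 29):
  2331: Wed  2332: Fri (+2)  2333: Sat (+1)  2334: Sun (+1)  2335: Mon (+1) ✓
  2336: Wed (+2)  2337: Thu (+1)  2338: Fri (+1)  2339: Sat (+1)  2340: Mon (+2) ✓
  2341: Tue (+1)  2342: Wed (+1)  2343: Thu (+1)  2344: Sat (+2)  … (32 more years) …
  2377: Fri (+1)  2378: Sat (+1)  2379: Sun (+1)  2380: Tue (+2)  2381: Wed (+1)
  2382: Thu (+1)  2383: Fri (+1)  2384: Sun (+2)  2385: Mon (+1) ✓  2386: Tue (+1)
  2387: Wed (+1)  2388: Fri (+2)  2389: Sat (+1)  2390: Sun (+1)
Monday years: 2335, 2340, 2346, 2357, 2363, 2368, 2374, 2385 — 8 in total.

8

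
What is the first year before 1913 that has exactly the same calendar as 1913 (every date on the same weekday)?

Two years share a calendar iff Jan 1 falls on the same weekday and both are leap or both are common. 1913: Jan 1 is Wednesday, common year.
1912: Jan 1 Monday, leap
1911: Jan 1 Sunday, common
1910: Jan 1 Saturday, common
1909: Jan 1 Friday, common
1908: Jan 1 Wednesday, leap
1907: Jan 1 Tuesday, common
1906: Jan 1 Monday, common
1905: Jan 1 Sunday, common
1904: Jan 1 Friday, leap
1903: Jan 1 Thursday, common
1902: Jan 1 Wednesday, common
1902 matches on both conditions.

1902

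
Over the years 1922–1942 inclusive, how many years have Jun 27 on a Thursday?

3

Track Jun 27's weekday year by year (advancing +1, or +2 across a Feb 29):
  1922: Tue  1923: Wed (+1)  1924: Fri (+2)  1925: Sat (+1)  1926: Sun (+1)
  1927: Mon (+1)  1928: Wed (+2)  1929: Thu (+1) ✓  1930: Fri (+1)  1931: Sat (+1)
  1932: Mon (+2)  1933: Tue (+1)  1934: Wed (+1)  1935: Thu (+1) ✓  1936: Sat (+2)
  1937: Sun (+1)  1938: Mon (+1)  1939: Tue (+1)  1940: Thu (+2) ✓  1941: Fri (+1)
  1942: Sat (+1)
Thursday years: 1929, 1935, 1940 — 3 in total.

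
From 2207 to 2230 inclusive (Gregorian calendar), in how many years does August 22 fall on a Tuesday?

4

Track August 22's weekday year by year (advancing +1, or +2 across a Feb 29):
  2207: Sat  2208: Mon (+2)  2209: Tue (+1) ✓  2210: Wed (+1)  2211: Thu (+1)
  2212: Sat (+2)  2213: Sun (+1)  2214: Mon (+1)  2215: Tue (+1) ✓  2216: Thu (+2)
  2217: Fri (+1)  2218: Sat (+1)  2219: Sun (+1)  2220: Tue (+2) ✓  2221: Wed (+1)
  2222: Thu (+1)  2223: Fri (+1)  2224: Sun (+2)  2225: Mon (+1)  2226: Tue (+1) ✓
  2227: Wed (+1)  2228: Fri (+2)  2229: Sat (+1)  2230: Sun (+1)
Tuesday years: 2209, 2215, 2220, 2226 — 4 in total.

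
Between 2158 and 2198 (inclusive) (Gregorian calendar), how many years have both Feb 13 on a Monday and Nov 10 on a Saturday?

Check each year's weekday for Feb 13 and Nov 10:
  2158: Mon/Fri  2159: Tue/Sat  2160: Wed/Mon  2161: Fri/Tue  2162: Sat/Wed  2163: Sun/Thu  2164: Mon/Sat ✓  2165: Wed/Sun  2166: Thu/Mon  2167: Fri/Tue  2168: Sat/Thu  2169: Mon/Fri  2170: Tue/Sat  2171: Wed/Sun  …(13 more)…  2185: Sun/Thu  2186: Mon/Fri  2187: Tue/Sat  2188: Wed/Mon  2189: Fri/Tue  2190: Sat/Wed  2191: Sun/Thu  2192: Mon/Sat ✓  2193: Wed/Sun  2194: Thu/Mon  2195: Fri/Tue  2196: Sat/Thu  2197: Mon/Fri  2198: Tue/Sat
Both conditions hold in: 2164, 2192 — 2.

2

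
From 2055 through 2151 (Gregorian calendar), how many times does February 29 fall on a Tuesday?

Leap years in 2055–2151: 23 of them.
Feb 29 weekday advances by 5 (mod 7) from one leap year to the next four years later (or differs when a century non-leap intervenes).
Leap-day weekdays: 2056:Tue✓ 2060:Sun 2064:Fri 2068:Wed 2072:Mon 2076:Sat 2080:Thu 2084:Tue✓ 2088:Sun 2092:Fri 2096:Wed 2104:Fri 2108:Wed 2112:Mon 2116:Sat 2120:Thu 2124:Tue✓ 2128:Sun 2132:Fri 2136:Wed 2140:Mon 2144:Sat 2148:Thu
Tuesday: 2056, 2084, 2124 → 3.

3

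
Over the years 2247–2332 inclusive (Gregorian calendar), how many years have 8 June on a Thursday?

12

Track 8 June's weekday year by year (advancing +1, or +2 across a Feb 29):
  2247: Tue  2248: Thu (+2) ✓  2249: Fri (+1)  2250: Sat (+1)  2251: Sun (+1)
  2252: Tue (+2)  2253: Wed (+1)  2254: Thu (+1) ✓  2255: Fri (+1)  2256: Sun (+2)
  2257: Mon (+1)  2258: Tue (+1)  2259: Wed (+1)  2260: Fri (+2)  … (58 more years) …
  2319: Sun (+1)  2320: Tue (+2)  2321: Wed (+1)  2322: Thu (+1) ✓  2323: Fri (+1)
  2324: Sun (+2)  2325: Mon (+1)  2326: Tue (+1)  2327: Wed (+1)  2328: Fri (+2)
  2329: Sat (+1)  2330: Sun (+1)  2331: Mon (+1)  2332: Wed (+2)
Thursday years: 2248, 2254, 2265, 2271, 2276, 2282, 2293, 2299, 2305, 2311, 2316, 2322 — 12 in total.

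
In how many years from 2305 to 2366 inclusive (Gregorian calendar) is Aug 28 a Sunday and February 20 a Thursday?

Check each year's weekday for Aug 28 and February 20:
  2305: Mon/Mon  2306: Tue/Tue  2307: Wed/Wed  2308: Fri/Thu  2309: Sat/Sat  2310: Sun/Sun  2311: Mon/Mon  2312: Wed/Tue  2313: Thu/Thu  2314: Fri/Fri  2315: Sat/Sat  2316: Mon/Sun  2317: Tue/Tue  2318: Wed/Wed  …(34 more)…  2353: Fri/Fri  2354: Sat/Sat  2355: Sun/Sun  2356: Tue/Mon  2357: Wed/Wed  2358: Thu/Thu  2359: Fri/Fri  2360: Sun/Sat  2361: Mon/Mon  2362: Tue/Tue  2363: Wed/Wed  2364: Fri/Thu  2365: Sat/Sat  2366: Sun/Sun
Both conditions hold in: no year — 0.

0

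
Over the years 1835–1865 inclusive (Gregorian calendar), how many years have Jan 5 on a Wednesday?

Track Jan 5's weekday year by year (advancing +1, or +2 across a Feb 29):
  1835: Mon  1836: Tue (+1)  1837: Thu (+2)  1838: Fri (+1)  1839: Sat (+1)
  1840: Sun (+1)  1841: Tue (+2)  1842: Wed (+1) ✓  1843: Thu (+1)  1844: Fri (+1)
  1845: Sun (+2)  1846: Mon (+1)  1847: Tue (+1)  1848: Wed (+1) ✓  … (3 more years) …
  1852: Mon (+1)  1853: Wed (+2) ✓  1854: Thu (+1)  1855: Fri (+1)  1856: Sat (+1)
  1857: Mon (+2)  1858: Tue (+1)  1859: Wed (+1) ✓  1860: Thu (+1)  1861: Sat (+2)
  1862: Sun (+1)  1863: Mon (+1)  1864: Tue (+1)  1865: Thu (+2)
Wednesday years: 1842, 1848, 1853, 1859 — 4 in total.

4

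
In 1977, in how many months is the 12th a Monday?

Check the 12th of each month of 1977: Jan 12: Wed, Feb 12: Sat, Mar 12: Sat, Apr 12: Tue, May 12: Thu, Jun 12: Sun, Jul 12: Tue, Aug 12: Fri, Sep 12: Mon, Oct 12: Wed, Nov 12: Sat, Dec 12: Mon.
Monday occurs in September, December — 2 months.

2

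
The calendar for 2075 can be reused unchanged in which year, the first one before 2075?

2069

Two years share a calendar iff Jan 1 falls on the same weekday and both are leap or both are common. 2075: Jan 1 is Tuesday, common year.
2074: Jan 1 Monday, common
2073: Jan 1 Sunday, common
2072: Jan 1 Friday, leap
2071: Jan 1 Thursday, common
2070: Jan 1 Wednesday, common
2069: Jan 1 Tuesday, common
2069 matches on both conditions.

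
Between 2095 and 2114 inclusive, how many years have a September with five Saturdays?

September has 30 days; it has five Saturdays when Saturday falls among the first (month-length − 28) days — i.e. when September 1 is one of Saturday/Friday.
September 1 by year: 2095:Thu 2096:Sat✓ 2097:Sun 2098:Mon 2099:Tue 2100:Wed 2101:Thu 2102:Fri✓ 2103:Sat✓ 2104:Mon 2105:Tue 2106:Wed 2107:Thu 2108:Sat✓ 2109:Sun 2110:Mon 2111:Tue 2112:Thu 2113:Fri✓ 2114:Sat✓
Years with five Saturdays: 2096, 2102, 2103, 2108, 2113, 2114 → 6.

6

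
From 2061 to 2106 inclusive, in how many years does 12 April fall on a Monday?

7

Track 12 April's weekday year by year (advancing +1, or +2 across a Feb 29):
  2061: Tue  2062: Wed (+1)  2063: Thu (+1)  2064: Sat (+2)  2065: Sun (+1)
  2066: Mon (+1) ✓  2067: Tue (+1)  2068: Thu (+2)  2069: Fri (+1)  2070: Sat (+1)
  2071: Sun (+1)  2072: Tue (+2)  2073: Wed (+1)  2074: Thu (+1)  … (18 more years) …
  2093: Sun (+1)  2094: Mon (+1) ✓  2095: Tue (+1)  2096: Thu (+2)  2097: Fri (+1)
  2098: Sat (+1)  2099: Sun (+1)  2100: Mon (+1) ✓  2101: Tue (+1)  2102: Wed (+1)
  2103: Thu (+1)  2104: Sat (+2)  2105: Sun (+1)  2106: Mon (+1) ✓
Monday years: 2066, 2077, 2083, 2088, 2094, 2100, 2106 — 7 in total.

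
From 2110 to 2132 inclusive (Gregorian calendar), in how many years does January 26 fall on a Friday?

Track January 26's weekday year by year (advancing +1, or +2 across a Feb 29):
  2110: Sun  2111: Mon (+1)  2112: Tue (+1)  2113: Thu (+2)  2114: Fri (+1) ✓
  2115: Sat (+1)  2116: Sun (+1)  2117: Tue (+2)  2118: Wed (+1)  2119: Thu (+1)
  2120: Fri (+1) ✓  2121: Sun (+2)  2122: Mon (+1)  2123: Tue (+1)  2124: Wed (+1)
  2125: Fri (+2) ✓  2126: Sat (+1)  2127: Sun (+1)  2128: Mon (+1)  2129: Wed (+2)
  2130: Thu (+1)  2131: Fri (+1) ✓  2132: Sat (+1)
Friday years: 2114, 2120, 2125, 2131 — 4 in total.

4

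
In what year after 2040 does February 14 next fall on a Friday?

2042

From one year to the next, a fixed date's weekday advances by 1, or by 2 when a Feb 29 lies between the two dates.
2040: February 14 is Tuesday.
2041: Thursday (+2)
2042: Friday (+1)
February 14 falls on a Friday in 2042.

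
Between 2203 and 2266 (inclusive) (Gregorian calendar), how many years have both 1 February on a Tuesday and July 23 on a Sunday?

2

Check each year's weekday for 1 February and July 23:
  2203: Tue/Sat  2204: Wed/Mon  2205: Fri/Tue  2206: Sat/Wed  2207: Sun/Thu  2208: Mon/Sat  2209: Wed/Sun  2210: Thu/Mon  2211: Fri/Tue  2212: Sat/Thu  2213: Mon/Fri  2214: Tue/Sat  2215: Wed/Sun  2216: Thu/Tue  …(36 more)…  2253: Tue/Sat  2254: Wed/Sun  2255: Thu/Mon  2256: Fri/Wed  2257: Sun/Thu  2258: Mon/Fri  2259: Tue/Sat  2260: Wed/Mon  2261: Fri/Tue  2262: Sat/Wed  2263: Sun/Thu  2264: Mon/Sat  2265: Wed/Sun  2266: Thu/Mon
Both conditions hold in: 2220, 2248 — 2.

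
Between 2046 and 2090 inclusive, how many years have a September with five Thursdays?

13

September has 30 days; it has five Thursdays when Thursday falls among the first (month-length − 28) days — i.e. when September 1 is one of Thursday/Wednesday.
September 1 by year: 2046:Sat 2047:Sun 2048:Tue 2049:Wed✓ 2050:Thu✓ 2051:Fri 2052:Sun 2053:Mon 2054:Tue 2055:Wed✓ 2056:Fri 2057:Sat 2058:Sun 2059:Mon 2060:Wed✓ …(15 more)… 2076:Tue 2077:Wed✓ 2078:Thu✓ 2079:Fri 2080:Sun 2081:Mon 2082:Tue 2083:Wed✓ 2084:Fri 2085:Sat 2086:Sun 2087:Mon 2088:Wed✓ 2089:Thu✓ 2090:Fri
Years with five Thursdays: 2049, 2050, 2055, 2060, 2061, 2066, 2067, 2072, 2077, 2078, 2083, 2088, 2089 → 13.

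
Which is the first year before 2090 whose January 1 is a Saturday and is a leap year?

2084

Jan 1 advances by 2 weekdays after a leap year and by 1 after a common year.
2090: Jan 1 is Sunday.
2089: Saturday
2088: Thursday (leap)
2087: Wednesday
2086: Tuesday
2085: Monday
2084: Saturday (leap)
2084 begins on a Saturday and is a leap year.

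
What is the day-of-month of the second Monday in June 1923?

June 1, 1923 is a Friday, so the first Monday is the 4th.
The second Monday is 4 + 7 = 11.

11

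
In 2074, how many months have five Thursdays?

4

A month of length L has five Thursdays iff its first Thursday is on day ≤ L−28 (so day 1–3 in a 31-day month, 1–2 in a 30-day month, day 1 in a leap February).
Checking each month of 2074: Jan starts Mon (31d); Feb starts Thu (28d); Mar starts Thu (31d) ✓; Apr starts Sun (30d); May starts Tue (31d) ✓; Jun starts Fri (30d); Jul starts Sun (31d); Aug starts Wed (31d) ✓; Sep starts Sat (30d); Oct starts Mon (31d); Nov starts Thu (30d) ✓; Dec starts Sat (31d).
Five-Thursday months: March, May, August, November → 4.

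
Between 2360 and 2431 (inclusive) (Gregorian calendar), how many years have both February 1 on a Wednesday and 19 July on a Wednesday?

8

Check each year's weekday for February 1 and 19 July:
  2360: Mon/Tue  2361: Wed/Wed ✓  2362: Thu/Thu  2363: Fri/Fri  2364: Sat/Sun  2365: Mon/Mon  2366: Tue/Tue  2367: Wed/Wed ✓  2368: Thu/Fri  2369: Sat/Sat  2370: Sun/Sun  2371: Mon/Mon  2372: Tue/Wed  2373: Thu/Thu  …(44 more)…  2418: Thu/Thu  2419: Fri/Fri  2420: Sat/Sun  2421: Mon/Mon  2422: Tue/Tue  2423: Wed/Wed ✓  2424: Thu/Fri  2425: Sat/Sat  2426: Sun/Sun  2427: Mon/Mon  2428: Tue/Wed  2429: Thu/Thu  2430: Fri/Fri  2431: Sat/Sat
Both conditions hold in: 2361, 2367, 2378, 2389, 2395, 2406, 2417, 2423 — 8.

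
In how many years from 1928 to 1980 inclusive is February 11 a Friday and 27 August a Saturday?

5

Check each year's weekday for February 11 and 27 August:
  1928: Sat/Mon  1929: Mon/Tue  1930: Tue/Wed  1931: Wed/Thu  1932: Thu/Sat  1933: Sat/Sun  1934: Sun/Mon  1935: Mon/Tue  1936: Tue/Thu  1937: Thu/Fri  1938: Fri/Sat ✓  1939: Sat/Sun  1940: Sun/Tue  1941: Tue/Wed  …(25 more)…  1967: Sat/Sun  1968: Sun/Tue  1969: Tue/Wed  1970: Wed/Thu  1971: Thu/Fri  1972: Fri/Sun  1973: Sun/Mon  1974: Mon/Tue  1975: Tue/Wed  1976: Wed/Fri  1977: Fri/Sat ✓  1978: Sat/Sun  1979: Sun/Mon  1980: Mon/Wed
Both conditions hold in: 1938, 1949, 1955, 1966, 1977 — 5.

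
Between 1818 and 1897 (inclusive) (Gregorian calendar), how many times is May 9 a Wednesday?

12

Track May 9's weekday year by year (advancing +1, or +2 across a Feb 29):
  1818: Sat  1819: Sun (+1)  1820: Tue (+2)  1821: Wed (+1) ✓  1822: Thu (+1)
  1823: Fri (+1)  1824: Sun (+2)  1825: Mon (+1)  1826: Tue (+1)  1827: Wed (+1) ✓
  1828: Fri (+2)  1829: Sat (+1)  1830: Sun (+1)  1831: Mon (+1)  … (52 more years) …
  1884: Fri (+2)  1885: Sat (+1)  1886: Sun (+1)  1887: Mon (+1)  1888: Wed (+2) ✓
  1889: Thu (+1)  1890: Fri (+1)  1891: Sat (+1)  1892: Mon (+2)  1893: Tue (+1)
  1894: Wed (+1) ✓  1895: Thu (+1)  1896: Sat (+2)  1897: Sun (+1)
Wednesday years: 1821, 1827, 1832, 1838, 1849, 1855, 1860, 1866, 1877, 1883, 1888, 1894 — 12 in total.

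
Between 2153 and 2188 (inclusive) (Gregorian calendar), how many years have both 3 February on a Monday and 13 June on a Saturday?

1

Check each year's weekday for 3 February and 13 June:
  2153: Sat/Wed  2154: Sun/Thu  2155: Mon/Fri  2156: Tue/Sun  2157: Thu/Mon  2158: Fri/Tue  2159: Sat/Wed  2160: Sun/Fri  2161: Tue/Sat  2162: Wed/Sun  2163: Thu/Mon  2164: Fri/Wed  2165: Sun/Thu  2166: Mon/Fri  …(8 more)…  2175: Fri/Tue  2176: Sat/Thu  2177: Mon/Fri  2178: Tue/Sat  2179: Wed/Sun  2180: Thu/Tue  2181: Sat/Wed  2182: Sun/Thu  2183: Mon/Fri  2184: Tue/Sun  2185: Thu/Mon  2186: Fri/Tue  2187: Sat/Wed  2188: Sun/Fri
Both conditions hold in: 2172 — 1.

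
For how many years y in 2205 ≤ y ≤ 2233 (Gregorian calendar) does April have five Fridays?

April has 30 days; it has five Fridays when Friday falls among the first (month-length − 28) days — i.e. when April 1 is one of Friday/Thursday.
April 1 by year: 2205:Mon 2206:Tue 2207:Wed 2208:Fri✓ 2209:Sat 2210:Sun 2211:Mon 2212:Wed 2213:Thu✓ 2214:Fri✓ 2215:Sat 2216:Mon 2217:Tue 2218:Wed 2219:Thu✓ 2220:Sat 2221:Sun 2222:Mon 2223:Tue 2224:Thu✓ 2225:Fri✓ 2226:Sat 2227:Sun 2228:Tue 2229:Wed 2230:Thu✓ 2231:Fri✓ 2232:Sun 2233:Mon
Years with five Fridays: 2208, 2213, 2214, 2219, 2224, 2225, 2230, 2231 → 8.

8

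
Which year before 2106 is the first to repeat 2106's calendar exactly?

Two years share a calendar iff Jan 1 falls on the same weekday and both are leap or both are common. 2106: Jan 1 is Friday, common year.
2105: Jan 1 Thursday, common
2104: Jan 1 Tuesday, leap
2103: Jan 1 Monday, common
2102: Jan 1 Sunday, common
2101: Jan 1 Saturday, common
2100: Jan 1 Friday, common
2100 matches on both conditions.

2100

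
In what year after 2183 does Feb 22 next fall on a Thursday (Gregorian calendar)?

From one year to the next, a fixed date's weekday advances by 1, or by 2 when a Feb 29 lies between the two dates.
2183: February 22 is Saturday.
2184: Sunday (+1)
2185: Tuesday (+2)
2186: Wednesday (+1)
2187: Thursday (+1)
Feb 22 falls on a Thursday in 2187.

2187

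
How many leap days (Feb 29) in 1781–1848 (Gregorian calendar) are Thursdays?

2

Leap years in 1781–1848: 16 of them.
Feb 29 weekday advances by 5 (mod 7) from one leap year to the next four years later (or differs when a century non-leap intervenes).
Leap-day weekdays: 1784:Sun 1788:Fri 1792:Wed 1796:Mon 1804:Wed 1808:Mon 1812:Sat 1816:Thu✓ 1820:Tue 1824:Sun 1828:Fri 1832:Wed 1836:Mon 1840:Sat 1844:Thu✓ 1848:Tue
Thursday: 1816, 1844 → 2.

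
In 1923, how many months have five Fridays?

A month of length L has five Fridays iff its first Friday is on day ≤ L−28 (so day 1–3 in a 31-day month, 1–2 in a 30-day month, day 1 in a leap February).
Checking each month of 1923: Jan starts Mon (31d); Feb starts Thu (28d); Mar starts Thu (31d) ✓; Apr starts Sun (30d); May starts Tue (31d); Jun starts Fri (30d) ✓; Jul starts Sun (31d); Aug starts Wed (31d) ✓; Sep starts Sat (30d); Oct starts Mon (31d); Nov starts Thu (30d) ✓; Dec starts Sat (31d).
Five-Friday months: March, June, August, November → 4.

4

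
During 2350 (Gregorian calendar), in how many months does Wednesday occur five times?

A month of length L has five Wednesdays iff its first Wednesday is on day ≤ L−28 (so day 1–3 in a 31-day month, 1–2 in a 30-day month, day 1 in a leap February).
Checking each month of 2350: Jan starts Sun (31d); Feb starts Wed (28d); Mar starts Wed (31d) ✓; Apr starts Sat (30d); May starts Mon (31d) ✓; Jun starts Thu (30d); Jul starts Sat (31d); Aug starts Tue (31d) ✓; Sep starts Fri (30d); Oct starts Sun (31d); Nov starts Wed (30d) ✓; Dec starts Fri (31d).
Five-Wednesday months: March, May, August, November → 4.

4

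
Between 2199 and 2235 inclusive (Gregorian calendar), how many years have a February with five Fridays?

1

February has 28 days (29 in leap years); it has five Fridays when Friday falls among the first (month-length − 28) days — i.e. when February 1 is Friday in a leap year (never in a common year).
February 1 by year: 2199:Fri 2200:Sat 2201:Sun 2202:Mon 2203:Tue 2204:Wed 2205:Fri 2206:Sat 2207:Sun 2208:Mon 2209:Wed 2210:Thu 2211:Fri 2212:Sat 2213:Mon …(7 more)… 2221:Thu 2222:Fri 2223:Sat 2224:Sun 2225:Tue 2226:Wed 2227:Thu 2228:Fri✓ 2229:Sun 2230:Mon 2231:Tue 2232:Wed 2233:Fri 2234:Sat 2235:Sun
Years with five Fridays: 2228 → 1.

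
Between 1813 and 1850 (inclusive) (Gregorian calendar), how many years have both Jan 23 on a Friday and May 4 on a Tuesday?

1

Check each year's weekday for Jan 23 and May 4:
  1813: Sat/Tue  1814: Sun/Wed  1815: Mon/Thu  1816: Tue/Sat  1817: Thu/Sun  1818: Fri/Mon  1819: Sat/Tue  1820: Sun/Thu  1821: Tue/Fri  1822: Wed/Sat  1823: Thu/Sun  1824: Fri/Tue ✓  1825: Sun/Wed  1826: Mon/Thu  …(10 more)…  1837: Mon/Thu  1838: Tue/Fri  1839: Wed/Sat  1840: Thu/Mon  1841: Sat/Tue  1842: Sun/Wed  1843: Mon/Thu  1844: Tue/Sat  1845: Thu/Sun  1846: Fri/Mon  1847: Sat/Tue  1848: Sun/Thu  1849: Tue/Fri  1850: Wed/Sat
Both conditions hold in: 1824 — 1.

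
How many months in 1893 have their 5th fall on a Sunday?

3

Check the 5th of each month of 1893: Jan 5: Thu, Feb 5: Sun, Mar 5: Sun, Apr 5: Wed, May 5: Fri, Jun 5: Mon, Jul 5: Wed, Aug 5: Sat, Sep 5: Tue, Oct 5: Thu, Nov 5: Sun, Dec 5: Tue.
Sunday occurs in February, March, November — 3 months.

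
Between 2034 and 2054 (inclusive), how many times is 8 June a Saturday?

3

Track 8 June's weekday year by year (advancing +1, or +2 across a Feb 29):
  2034: Thu  2035: Fri (+1)  2036: Sun (+2)  2037: Mon (+1)  2038: Tue (+1)
  2039: Wed (+1)  2040: Fri (+2)  2041: Sat (+1) ✓  2042: Sun (+1)  2043: Mon (+1)
  2044: Wed (+2)  2045: Thu (+1)  2046: Fri (+1)  2047: Sat (+1) ✓  2048: Mon (+2)
  2049: Tue (+1)  2050: Wed (+1)  2051: Thu (+1)  2052: Sat (+2) ✓  2053: Sun (+1)
  2054: Mon (+1)
Saturday years: 2041, 2047, 2052 — 3 in total.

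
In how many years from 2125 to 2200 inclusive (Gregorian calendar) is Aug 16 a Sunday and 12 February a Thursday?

8

Check each year's weekday for Aug 16 and 12 February:
  2125: Thu/Mon  2126: Fri/Tue  2127: Sat/Wed  2128: Mon/Thu  2129: Tue/Sat  2130: Wed/Sun  2131: Thu/Mon  2132: Sat/Tue  2133: Sun/Thu ✓  2134: Mon/Fri  2135: Tue/Sat  2136: Thu/Sun  2137: Fri/Tue  2138: Sat/Wed  …(48 more)…  2187: Thu/Mon  2188: Sat/Tue  2189: Sun/Thu ✓  2190: Mon/Fri  2191: Tue/Sat  2192: Thu/Sun  2193: Fri/Tue  2194: Sat/Wed  2195: Sun/Thu ✓  2196: Tue/Fri  2197: Wed/Sun  2198: Thu/Mon  2199: Fri/Tue  2200: Sat/Wed
Both conditions hold in: 2133, 2139, 2150, 2161, 2167, 2178, 2189, 2195 — 8.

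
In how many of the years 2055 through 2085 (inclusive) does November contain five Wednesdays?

9

November has 30 days; it has five Wednesdays when Wednesday falls among the first (month-length − 28) days — i.e. when November 1 is one of Wednesday/Tuesday.
November 1 by year: 2055:Mon 2056:Wed✓ 2057:Thu 2058:Fri 2059:Sat 2060:Mon 2061:Tue✓ 2062:Wed✓ 2063:Thu 2064:Sat 2065:Sun 2066:Mon 2067:Tue✓ 2068:Thu 2069:Fri 2070:Sat 2071:Sun 2072:Tue✓ 2073:Wed✓ 2074:Thu 2075:Fri 2076:Sun 2077:Mon 2078:Tue✓ 2079:Wed✓ 2080:Fri 2081:Sat 2082:Sun 2083:Mon 2084:Wed✓ 2085:Thu
Years with five Wednesdays: 2056, 2061, 2062, 2067, 2072, 2073, 2078, 2079, 2084 → 9.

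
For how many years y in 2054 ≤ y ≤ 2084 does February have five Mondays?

February has 28 days (29 in leap years); it has five Mondays when Monday falls among the first (month-length − 28) days — i.e. when February 1 is Monday in a leap year (never in a common year).
February 1 by year: 2054:Sun 2055:Mon 2056:Tue 2057:Thu 2058:Fri 2059:Sat 2060:Sun 2061:Tue 2062:Wed 2063:Thu 2064:Fri 2065:Sun 2066:Mon 2067:Tue 2068:Wed 2069:Fri 2070:Sat 2071:Sun 2072:Mon✓ 2073:Wed 2074:Thu 2075:Fri 2076:Sat 2077:Mon 2078:Tue 2079:Wed 2080:Thu 2081:Sat 2082:Sun 2083:Mon 2084:Tue
Years with five Mondays: 2072 → 1.

1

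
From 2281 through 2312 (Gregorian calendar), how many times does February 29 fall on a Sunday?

0

Leap years in 2281–2312: 7 of them.
Feb 29 weekday advances by 5 (mod 7) from one leap year to the next four years later (or differs when a century non-leap intervenes).
Leap-day weekdays: 2284:Fri 2288:Wed 2292:Mon 2296:Sat 2304:Mon 2308:Sat 2312:Thu
Sunday: none → 0.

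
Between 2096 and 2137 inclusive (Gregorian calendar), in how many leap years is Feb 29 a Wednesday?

3

Leap years in 2096–2137: 10 of them.
Feb 29 weekday advances by 5 (mod 7) from one leap year to the next four years later (or differs when a century non-leap intervenes).
Leap-day weekdays: 2096:Wed✓ 2104:Fri 2108:Wed✓ 2112:Mon 2116:Sat 2120:Thu 2124:Tue 2128:Sun 2132:Fri 2136:Wed✓
Wednesday: 2096, 2108, 2136 → 3.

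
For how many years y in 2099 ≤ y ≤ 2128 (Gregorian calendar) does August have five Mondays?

14

August has 31 days; it has five Mondays when Monday falls among the first (month-length − 28) days — i.e. when August 1 is one of Monday/Sunday/Saturday.
August 1 by year: 2099:Sat✓ 2100:Sun✓ 2101:Mon✓ 2102:Tue 2103:Wed 2104:Fri 2105:Sat✓ 2106:Sun✓ 2107:Mon✓ 2108:Wed 2109:Thu 2110:Fri 2111:Sat✓ 2112:Mon✓ 2113:Tue 2114:Wed 2115:Thu 2116:Sat✓ 2117:Sun✓ 2118:Mon✓ 2119:Tue 2120:Thu 2121:Fri 2122:Sat✓ 2123:Sun✓ 2124:Tue 2125:Wed 2126:Thu 2127:Fri 2128:Sun✓
Years with five Mondays: 2099, 2100, 2101, 2105, 2106, 2107, 2111, 2112, 2116, 2117, 2118, 2122, 2123, 2128 → 14.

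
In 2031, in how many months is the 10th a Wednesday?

Check the 10th of each month of 2031: Jan 10: Fri, Feb 10: Mon, Mar 10: Mon, Apr 10: Thu, May 10: Sat, Jun 10: Tue, Jul 10: Thu, Aug 10: Sun, Sep 10: Wed, Oct 10: Fri, Nov 10: Mon, Dec 10: Wed.
Wednesday occurs in September, December — 2 months.

2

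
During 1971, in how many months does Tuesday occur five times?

4

A month of length L has five Tuesdays iff its first Tuesday is on day ≤ L−28 (so day 1–3 in a 31-day month, 1–2 in a 30-day month, day 1 in a leap February).
Checking each month of 1971: Jan starts Fri (31d); Feb starts Mon (28d); Mar starts Mon (31d) ✓; Apr starts Thu (30d); May starts Sat (31d); Jun starts Tue (30d) ✓; Jul starts Thu (31d); Aug starts Sun (31d) ✓; Sep starts Wed (30d); Oct starts Fri (31d); Nov starts Mon (30d) ✓; Dec starts Wed (31d).
Five-Tuesday months: March, June, August, November → 4.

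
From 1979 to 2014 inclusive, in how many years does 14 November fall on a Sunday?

5

Track 14 November's weekday year by year (advancing +1, or +2 across a Feb 29):
  1979: Wed  1980: Fri (+2)  1981: Sat (+1)  1982: Sun (+1) ✓  1983: Mon (+1)
  1984: Wed (+2)  1985: Thu (+1)  1986: Fri (+1)  1987: Sat (+1)  1988: Mon (+2)
  1989: Tue (+1)  1990: Wed (+1)  1991: Thu (+1)  1992: Sat (+2)  … (8 more years) …
  2001: Wed (+1)  2002: Thu (+1)  2003: Fri (+1)  2004: Sun (+2) ✓  2005: Mon (+1)
  2006: Tue (+1)  2007: Wed (+1)  2008: Fri (+2)  2009: Sat (+1)  2010: Sun (+1) ✓
  2011: Mon (+1)  2012: Wed (+2)  2013: Thu (+1)  2014: Fri (+1)
Sunday years: 1982, 1993, 1999, 2004, 2010 — 5 in total.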